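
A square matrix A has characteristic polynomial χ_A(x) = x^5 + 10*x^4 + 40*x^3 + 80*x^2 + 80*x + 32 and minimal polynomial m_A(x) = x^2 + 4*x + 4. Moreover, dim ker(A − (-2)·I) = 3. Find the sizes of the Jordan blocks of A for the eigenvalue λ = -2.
Block sizes for λ = -2: [2, 2, 1]

Step 1 — from the characteristic polynomial, algebraic multiplicity of λ = -2 is 5. From dim ker(A − (-2)·I) = 3, there are exactly 3 Jordan blocks for λ = -2.
Step 2 — from the minimal polynomial, the factor (x + 2)^2 tells us the largest block for λ = -2 has size 2.
Step 3 — with total size 5, 3 blocks, and largest block 2, the block sizes (in nonincreasing order) are [2, 2, 1].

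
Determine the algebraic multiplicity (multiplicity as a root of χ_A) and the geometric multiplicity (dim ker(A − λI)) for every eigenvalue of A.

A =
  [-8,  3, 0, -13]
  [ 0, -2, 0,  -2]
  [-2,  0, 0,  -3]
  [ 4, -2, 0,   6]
λ = -2: alg = 2, geom = 1; λ = 0: alg = 2, geom = 1

Step 1 — factor the characteristic polynomial to read off the algebraic multiplicities:
  χ_A(x) = x^2*(x + 2)^2

Step 2 — compute geometric multiplicities via the rank-nullity identity g(λ) = n − rank(A − λI):
  rank(A − (-2)·I) = 3, so dim ker(A − (-2)·I) = n − 3 = 1
  rank(A − (0)·I) = 3, so dim ker(A − (0)·I) = n − 3 = 1

Summary:
  λ = -2: algebraic multiplicity = 2, geometric multiplicity = 1
  λ = 0: algebraic multiplicity = 2, geometric multiplicity = 1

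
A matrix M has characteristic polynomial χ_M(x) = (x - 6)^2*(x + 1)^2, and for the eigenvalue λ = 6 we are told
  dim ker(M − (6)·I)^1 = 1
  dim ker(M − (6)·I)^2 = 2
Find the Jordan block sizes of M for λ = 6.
Block sizes for λ = 6: [2]

From the dimensions of kernels of powers, the number of Jordan blocks of size at least j is d_j − d_{j−1} where d_j = dim ker(N^j) (with d_0 = 0). Computing the differences gives [1, 1].
The number of blocks of size exactly k is (#blocks of size ≥ k) − (#blocks of size ≥ k + 1), so the partition is: 1 block(s) of size 2.
In nonincreasing order the block sizes are [2].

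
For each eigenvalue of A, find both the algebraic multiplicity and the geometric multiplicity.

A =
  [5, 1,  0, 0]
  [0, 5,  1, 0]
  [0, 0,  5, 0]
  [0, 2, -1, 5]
λ = 5: alg = 4, geom = 2

Step 1 — factor the characteristic polynomial to read off the algebraic multiplicities:
  χ_A(x) = (x - 5)^4

Step 2 — compute geometric multiplicities via the rank-nullity identity g(λ) = n − rank(A − λI):
  rank(A − (5)·I) = 2, so dim ker(A − (5)·I) = n − 2 = 2

Summary:
  λ = 5: algebraic multiplicity = 4, geometric multiplicity = 2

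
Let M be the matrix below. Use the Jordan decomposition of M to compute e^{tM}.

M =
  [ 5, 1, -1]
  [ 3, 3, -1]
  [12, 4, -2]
e^{tM} =
  [3*t*exp(2*t) + exp(2*t), t*exp(2*t), -t*exp(2*t)]
  [3*t*exp(2*t), t*exp(2*t) + exp(2*t), -t*exp(2*t)]
  [12*t*exp(2*t), 4*t*exp(2*t), -4*t*exp(2*t) + exp(2*t)]

Strategy: write M = P · J · P⁻¹ where J is a Jordan canonical form, so e^{tM} = P · e^{tJ} · P⁻¹, and e^{tJ} can be computed block-by-block.

M has Jordan form
J =
  [2, 1, 0]
  [0, 2, 0]
  [0, 0, 2]
(up to reordering of blocks).

Per-block formulas:
  For a 1×1 block at λ = 2: exp(t · [2]) = [e^(2t)].
  For a 2×2 Jordan block J_2(2): exp(t · J_2(2)) = e^(2t)·(I + t·N), where N is the 2×2 nilpotent shift.

After assembling e^{tJ} and conjugating by P, we get:

e^{tM} =
  [3*t*exp(2*t) + exp(2*t), t*exp(2*t), -t*exp(2*t)]
  [3*t*exp(2*t), t*exp(2*t) + exp(2*t), -t*exp(2*t)]
  [12*t*exp(2*t), 4*t*exp(2*t), -4*t*exp(2*t) + exp(2*t)]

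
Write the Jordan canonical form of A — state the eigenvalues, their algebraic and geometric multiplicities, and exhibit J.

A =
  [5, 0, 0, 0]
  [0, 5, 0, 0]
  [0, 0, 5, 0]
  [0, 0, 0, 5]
J_1(5) ⊕ J_1(5) ⊕ J_1(5) ⊕ J_1(5)

The characteristic polynomial is
  det(x·I − A) = x^4 - 20*x^3 + 150*x^2 - 500*x + 625 = (x - 5)^4

Eigenvalues and multiplicities (the geometric multiplicity of λ is n − rank(A − λI), which equals the number of Jordan blocks for λ):
  λ = 5: algebraic multiplicity = 4, geometric multiplicity = 4

Determining the block sizes for each eigenvalue:
  λ = 5: gm = am = 4, so every block has size 1 → block sizes [1, 1, 1, 1]

Assembling the blocks gives a Jordan form
J =
  [5, 0, 0, 0]
  [0, 5, 0, 0]
  [0, 0, 5, 0]
  [0, 0, 0, 5]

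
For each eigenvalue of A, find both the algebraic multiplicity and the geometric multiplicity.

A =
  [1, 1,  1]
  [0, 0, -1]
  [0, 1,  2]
λ = 1: alg = 3, geom = 2

Step 1 — factor the characteristic polynomial to read off the algebraic multiplicities:
  χ_A(x) = (x - 1)^3

Step 2 — compute geometric multiplicities via the rank-nullity identity g(λ) = n − rank(A − λI):
  rank(A − (1)·I) = 1, so dim ker(A − (1)·I) = n − 1 = 2

Summary:
  λ = 1: algebraic multiplicity = 3, geometric multiplicity = 2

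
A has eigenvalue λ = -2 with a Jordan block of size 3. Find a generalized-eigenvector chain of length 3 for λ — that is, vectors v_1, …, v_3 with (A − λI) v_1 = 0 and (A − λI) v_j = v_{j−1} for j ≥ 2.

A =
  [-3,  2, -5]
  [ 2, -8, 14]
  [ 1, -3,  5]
A Jordan chain for λ = -2 of length 3:
v_1 = (1, -2, -1)ᵀ
v_2 = (2, -6, -3)ᵀ
v_3 = (0, 1, 0)ᵀ

Let N = A − (-2)·I. We want v_3 with N^3 v_3 = 0 but N^2 v_3 ≠ 0; then v_{j-1} := N · v_j for j = 3, …, 2.

Pick v_3 = (0, 1, 0)ᵀ.
Then v_2 = N · v_3 = (2, -6, -3)ᵀ.
Then v_1 = N · v_2 = (1, -2, -1)ᵀ.

Sanity check: (A − (-2)·I) v_1 = (0, 0, 0)ᵀ = 0. ✓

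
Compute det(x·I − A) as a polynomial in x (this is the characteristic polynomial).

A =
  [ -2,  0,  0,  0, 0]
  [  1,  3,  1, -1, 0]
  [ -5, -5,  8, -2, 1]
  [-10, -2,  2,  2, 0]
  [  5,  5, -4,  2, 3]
x^5 - 14*x^4 + 64*x^3 - 64*x^2 - 256*x + 512

Expanding det(x·I − A) (e.g. by cofactor expansion or by noting that A is similar to its Jordan form J, which has the same characteristic polynomial as A) gives
  χ_A(x) = x^5 - 14*x^4 + 64*x^3 - 64*x^2 - 256*x + 512
which factors as (x - 4)^4*(x + 2). The eigenvalues (with algebraic multiplicities) are λ = -2 with multiplicity 1, λ = 4 with multiplicity 4.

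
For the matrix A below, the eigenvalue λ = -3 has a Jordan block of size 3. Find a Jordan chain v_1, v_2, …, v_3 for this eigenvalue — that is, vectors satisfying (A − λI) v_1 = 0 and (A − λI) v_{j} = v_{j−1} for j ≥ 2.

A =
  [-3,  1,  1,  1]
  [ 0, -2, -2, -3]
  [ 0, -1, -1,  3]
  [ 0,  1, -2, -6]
A Jordan chain for λ = -3 of length 3:
v_1 = (1, 0, 0, 0)ᵀ
v_2 = (1, 1, -1, 1)ᵀ
v_3 = (0, 1, 0, 0)ᵀ

Let N = A − (-3)·I. We want v_3 with N^3 v_3 = 0 but N^2 v_3 ≠ 0; then v_{j-1} := N · v_j for j = 3, …, 2.

Pick v_3 = (0, 1, 0, 0)ᵀ.
Then v_2 = N · v_3 = (1, 1, -1, 1)ᵀ.
Then v_1 = N · v_2 = (1, 0, 0, 0)ᵀ.

Sanity check: (A − (-3)·I) v_1 = (0, 0, 0, 0)ᵀ = 0. ✓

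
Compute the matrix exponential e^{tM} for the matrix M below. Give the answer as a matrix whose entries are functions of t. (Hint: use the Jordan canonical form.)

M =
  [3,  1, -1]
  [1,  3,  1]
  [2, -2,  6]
e^{tM} =
  [-t*exp(4*t) + exp(4*t), t*exp(4*t), -t*exp(4*t)]
  [t*exp(4*t), -t*exp(4*t) + exp(4*t), t*exp(4*t)]
  [2*t*exp(4*t), -2*t*exp(4*t), 2*t*exp(4*t) + exp(4*t)]

Strategy: write M = P · J · P⁻¹ where J is a Jordan canonical form, so e^{tM} = P · e^{tJ} · P⁻¹, and e^{tJ} can be computed block-by-block.

M has Jordan form
J =
  [4, 1, 0]
  [0, 4, 0]
  [0, 0, 4]
(up to reordering of blocks).

Per-block formulas:
  For a 2×2 Jordan block J_2(4): exp(t · J_2(4)) = e^(4t)·(I + t·N), where N is the 2×2 nilpotent shift.
  For a 1×1 block at λ = 4: exp(t · [4]) = [e^(4t)].

After assembling e^{tJ} and conjugating by P, we get:

e^{tM} =
  [-t*exp(4*t) + exp(4*t), t*exp(4*t), -t*exp(4*t)]
  [t*exp(4*t), -t*exp(4*t) + exp(4*t), t*exp(4*t)]
  [2*t*exp(4*t), -2*t*exp(4*t), 2*t*exp(4*t) + exp(4*t)]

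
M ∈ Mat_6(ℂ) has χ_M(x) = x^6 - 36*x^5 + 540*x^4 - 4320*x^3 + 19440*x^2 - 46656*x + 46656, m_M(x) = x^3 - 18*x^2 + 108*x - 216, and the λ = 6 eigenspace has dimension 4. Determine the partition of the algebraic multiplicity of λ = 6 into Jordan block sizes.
Block sizes for λ = 6: [3, 1, 1, 1]

Step 1 — from the characteristic polynomial, algebraic multiplicity of λ = 6 is 6. From dim ker(M − (6)·I) = 4, there are exactly 4 Jordan blocks for λ = 6.
Step 2 — from the minimal polynomial, the factor (x − 6)^3 tells us the largest block for λ = 6 has size 3.
Step 3 — with total size 6, 4 blocks, and largest block 3, the block sizes (in nonincreasing order) are [3, 1, 1, 1].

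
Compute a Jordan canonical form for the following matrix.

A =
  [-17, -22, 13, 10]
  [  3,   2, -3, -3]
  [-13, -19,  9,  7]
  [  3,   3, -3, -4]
J_2(-4) ⊕ J_1(-1) ⊕ J_1(-1)

The characteristic polynomial is
  det(x·I − A) = x^4 + 10*x^3 + 33*x^2 + 40*x + 16 = (x + 1)^2*(x + 4)^2

Eigenvalues and multiplicities (the geometric multiplicity of λ is n − rank(A − λI), which equals the number of Jordan blocks for λ):
  λ = -4: algebraic multiplicity = 2, geometric multiplicity = 1
  λ = -1: algebraic multiplicity = 2, geometric multiplicity = 2

Determining the block sizes for each eigenvalue:
  λ = -4: one block (gm = 1), so the single block has size am = 2 → block sizes [2]
  λ = -1: gm = am = 2, so every block has size 1 → block sizes [1, 1]

Assembling the blocks gives a Jordan form
J =
  [-4,  1,  0,  0]
  [ 0, -4,  0,  0]
  [ 0,  0, -1,  0]
  [ 0,  0,  0, -1]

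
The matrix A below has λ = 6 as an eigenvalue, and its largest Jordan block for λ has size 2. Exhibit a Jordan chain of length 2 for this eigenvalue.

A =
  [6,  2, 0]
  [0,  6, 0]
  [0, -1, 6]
A Jordan chain for λ = 6 of length 2:
v_1 = (2, 0, -1)ᵀ
v_2 = (0, 1, 0)ᵀ

Let N = A − (6)·I. We want v_2 with N^2 v_2 = 0 but N^1 v_2 ≠ 0; then v_{j-1} := N · v_j for j = 2, …, 2.

Pick v_2 = (0, 1, 0)ᵀ.
Then v_1 = N · v_2 = (2, 0, -1)ᵀ.

Sanity check: (A − (6)·I) v_1 = (0, 0, 0)ᵀ = 0. ✓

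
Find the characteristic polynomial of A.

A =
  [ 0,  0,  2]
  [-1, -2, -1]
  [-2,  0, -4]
x^3 + 6*x^2 + 12*x + 8

Expanding det(x·I − A) (e.g. by cofactor expansion or by noting that A is similar to its Jordan form J, which has the same characteristic polynomial as A) gives
  χ_A(x) = x^3 + 6*x^2 + 12*x + 8
which factors as (x + 2)^3. The eigenvalues (with algebraic multiplicities) are λ = -2 with multiplicity 3.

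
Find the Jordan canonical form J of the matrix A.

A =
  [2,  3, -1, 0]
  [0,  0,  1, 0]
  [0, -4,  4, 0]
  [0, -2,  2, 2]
J_3(2) ⊕ J_1(2)

The characteristic polynomial is
  det(x·I − A) = x^4 - 8*x^3 + 24*x^2 - 32*x + 16 = (x - 2)^4

Eigenvalues and multiplicities (the geometric multiplicity of λ is n − rank(A − λI), which equals the number of Jordan blocks for λ):
  λ = 2: algebraic multiplicity = 4, geometric multiplicity = 2

Determining the block sizes for each eigenvalue:
  λ = 2: with am = 4 and gm = 2, the partition is not yet determined (e.g. several partitions of 4 into 2 parts exist). Let N = A − (2)·I. Computing rank(N^1) = 2, rank(N^2) = 1, rank(N^3) = 0; the number of blocks of size ≥ j is rank(N^{j−1}) − rank(N^j), giving [2, 1, 1]. So we have 1 block(s) of size 3, 1 block(s) of size 1 → block sizes [3, 1]

Assembling the blocks gives a Jordan form
J =
  [2, 1, 0, 0]
  [0, 2, 1, 0]
  [0, 0, 2, 0]
  [0, 0, 0, 2]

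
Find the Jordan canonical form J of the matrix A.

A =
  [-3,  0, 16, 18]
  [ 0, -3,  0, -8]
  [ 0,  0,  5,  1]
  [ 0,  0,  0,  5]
J_1(-3) ⊕ J_1(-3) ⊕ J_2(5)

The characteristic polynomial is
  det(x·I − A) = x^4 - 4*x^3 - 26*x^2 + 60*x + 225 = (x - 5)^2*(x + 3)^2

Eigenvalues and multiplicities (the geometric multiplicity of λ is n − rank(A − λI), which equals the number of Jordan blocks for λ):
  λ = -3: algebraic multiplicity = 2, geometric multiplicity = 2
  λ = 5: algebraic multiplicity = 2, geometric multiplicity = 1

Determining the block sizes for each eigenvalue:
  λ = -3: gm = am = 2, so every block has size 1 → block sizes [1, 1]
  λ = 5: one block (gm = 1), so the single block has size am = 2 → block sizes [2]

Assembling the blocks gives a Jordan form
J =
  [-3,  0, 0, 0]
  [ 0, -3, 0, 0]
  [ 0,  0, 5, 1]
  [ 0,  0, 0, 5]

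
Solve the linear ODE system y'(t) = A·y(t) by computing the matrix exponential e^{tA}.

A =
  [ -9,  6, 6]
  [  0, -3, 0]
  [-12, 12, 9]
e^{tA} =
  [-exp(3*t) + 2*exp(-3*t), exp(3*t) - exp(-3*t), exp(3*t) - exp(-3*t)]
  [0, exp(-3*t), 0]
  [-2*exp(3*t) + 2*exp(-3*t), 2*exp(3*t) - 2*exp(-3*t), 2*exp(3*t) - exp(-3*t)]

Strategy: write A = P · J · P⁻¹ where J is a Jordan canonical form, so e^{tA} = P · e^{tJ} · P⁻¹, and e^{tJ} can be computed block-by-block.

A has Jordan form
J =
  [-3,  0, 0]
  [ 0, -3, 0]
  [ 0,  0, 3]
(up to reordering of blocks).

Per-block formulas:
  For a 1×1 block at λ = -3: exp(t · [-3]) = [e^(-3t)].
  For a 1×1 block at λ = 3: exp(t · [3]) = [e^(3t)].

After assembling e^{tJ} and conjugating by P, we get:

e^{tA} =
  [-exp(3*t) + 2*exp(-3*t), exp(3*t) - exp(-3*t), exp(3*t) - exp(-3*t)]
  [0, exp(-3*t), 0]
  [-2*exp(3*t) + 2*exp(-3*t), 2*exp(3*t) - 2*exp(-3*t), 2*exp(3*t) - exp(-3*t)]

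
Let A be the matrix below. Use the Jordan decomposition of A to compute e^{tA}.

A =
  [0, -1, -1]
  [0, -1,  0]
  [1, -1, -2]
e^{tA} =
  [t*exp(-t) + exp(-t), -t*exp(-t), -t*exp(-t)]
  [0, exp(-t), 0]
  [t*exp(-t), -t*exp(-t), -t*exp(-t) + exp(-t)]

Strategy: write A = P · J · P⁻¹ where J is a Jordan canonical form, so e^{tA} = P · e^{tJ} · P⁻¹, and e^{tJ} can be computed block-by-block.

A has Jordan form
J =
  [-1,  1,  0]
  [ 0, -1,  0]
  [ 0,  0, -1]
(up to reordering of blocks).

Per-block formulas:
  For a 2×2 Jordan block J_2(-1): exp(t · J_2(-1)) = e^(-1t)·(I + t·N), where N is the 2×2 nilpotent shift.
  For a 1×1 block at λ = -1: exp(t · [-1]) = [e^(-1t)].

After assembling e^{tJ} and conjugating by P, we get:

e^{tA} =
  [t*exp(-t) + exp(-t), -t*exp(-t), -t*exp(-t)]
  [0, exp(-t), 0]
  [t*exp(-t), -t*exp(-t), -t*exp(-t) + exp(-t)]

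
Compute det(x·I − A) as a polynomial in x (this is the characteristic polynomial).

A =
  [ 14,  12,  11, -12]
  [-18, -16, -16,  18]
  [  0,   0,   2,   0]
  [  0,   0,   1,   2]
x^4 - 2*x^3 - 12*x^2 + 40*x - 32

Expanding det(x·I − A) (e.g. by cofactor expansion or by noting that A is similar to its Jordan form J, which has the same characteristic polynomial as A) gives
  χ_A(x) = x^4 - 2*x^3 - 12*x^2 + 40*x - 32
which factors as (x - 2)^3*(x + 4). The eigenvalues (with algebraic multiplicities) are λ = -4 with multiplicity 1, λ = 2 with multiplicity 3.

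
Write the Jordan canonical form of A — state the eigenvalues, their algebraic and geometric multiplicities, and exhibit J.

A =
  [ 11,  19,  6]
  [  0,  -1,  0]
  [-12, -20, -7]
J_2(-1) ⊕ J_1(5)

The characteristic polynomial is
  det(x·I − A) = x^3 - 3*x^2 - 9*x - 5 = (x - 5)*(x + 1)^2

Eigenvalues and multiplicities (the geometric multiplicity of λ is n − rank(A − λI), which equals the number of Jordan blocks for λ):
  λ = -1: algebraic multiplicity = 2, geometric multiplicity = 1
  λ = 5: algebraic multiplicity = 1, geometric multiplicity = 1

Determining the block sizes for each eigenvalue:
  λ = -1: one block (gm = 1), so the single block has size am = 2 → block sizes [2]
  λ = 5: one block (gm = 1), so the single block has size am = 1 → block sizes [1]

Assembling the blocks gives a Jordan form
J =
  [-1,  1, 0]
  [ 0, -1, 0]
  [ 0,  0, 5]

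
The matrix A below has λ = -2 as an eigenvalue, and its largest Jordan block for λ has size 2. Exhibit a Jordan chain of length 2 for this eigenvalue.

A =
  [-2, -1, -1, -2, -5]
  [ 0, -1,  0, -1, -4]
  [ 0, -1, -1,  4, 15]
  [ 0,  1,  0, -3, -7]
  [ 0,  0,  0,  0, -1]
A Jordan chain for λ = -2 of length 2:
v_1 = (1, 1, -3, 1, 0)ᵀ
v_2 = (0, 1, -2, 0, 0)ᵀ

Let N = A − (-2)·I. We want v_2 with N^2 v_2 = 0 but N^1 v_2 ≠ 0; then v_{j-1} := N · v_j for j = 2, …, 2.

Pick v_2 = (0, 1, -2, 0, 0)ᵀ.
Then v_1 = N · v_2 = (1, 1, -3, 1, 0)ᵀ.

Sanity check: (A − (-2)·I) v_1 = (0, 0, 0, 0, 0)ᵀ = 0. ✓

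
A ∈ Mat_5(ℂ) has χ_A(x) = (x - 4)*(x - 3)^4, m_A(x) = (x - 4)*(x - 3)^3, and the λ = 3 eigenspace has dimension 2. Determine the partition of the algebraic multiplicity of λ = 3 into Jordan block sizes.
Block sizes for λ = 3: [3, 1]

Step 1 — from the characteristic polynomial, algebraic multiplicity of λ = 3 is 4. From dim ker(A − (3)·I) = 2, there are exactly 2 Jordan blocks for λ = 3.
Step 2 — from the minimal polynomial, the factor (x − 3)^3 tells us the largest block for λ = 3 has size 3.
Step 3 — with total size 4, 2 blocks, and largest block 3, the block sizes (in nonincreasing order) are [3, 1].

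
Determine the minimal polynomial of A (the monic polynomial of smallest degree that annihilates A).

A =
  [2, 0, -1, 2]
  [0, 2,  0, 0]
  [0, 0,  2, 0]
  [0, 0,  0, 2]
x^2 - 4*x + 4

The characteristic polynomial is χ_A(x) = (x - 2)^4, so the eigenvalues are known. The minimal polynomial is
  m_A(x) = Π_λ (x − λ)^{k_λ}
where k_λ is the size of the *largest* Jordan block for λ (equivalently, the smallest k with (A − λI)^k v = 0 for every generalised eigenvector v of λ).

  λ = 2: largest Jordan block has size 2, contributing (x − 2)^2

So m_A(x) = (x - 2)^2 = x^2 - 4*x + 4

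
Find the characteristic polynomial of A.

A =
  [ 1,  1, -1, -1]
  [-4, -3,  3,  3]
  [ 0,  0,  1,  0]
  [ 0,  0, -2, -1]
x^4 + 2*x^3 - 2*x - 1

Expanding det(x·I − A) (e.g. by cofactor expansion or by noting that A is similar to its Jordan form J, which has the same characteristic polynomial as A) gives
  χ_A(x) = x^4 + 2*x^3 - 2*x - 1
which factors as (x - 1)*(x + 1)^3. The eigenvalues (with algebraic multiplicities) are λ = -1 with multiplicity 3, λ = 1 with multiplicity 1.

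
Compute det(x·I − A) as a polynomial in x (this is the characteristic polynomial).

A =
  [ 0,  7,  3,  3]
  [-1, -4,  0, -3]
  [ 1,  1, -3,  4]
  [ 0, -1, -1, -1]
x^4 + 8*x^3 + 24*x^2 + 32*x + 16

Expanding det(x·I − A) (e.g. by cofactor expansion or by noting that A is similar to its Jordan form J, which has the same characteristic polynomial as A) gives
  χ_A(x) = x^4 + 8*x^3 + 24*x^2 + 32*x + 16
which factors as (x + 2)^4. The eigenvalues (with algebraic multiplicities) are λ = -2 with multiplicity 4.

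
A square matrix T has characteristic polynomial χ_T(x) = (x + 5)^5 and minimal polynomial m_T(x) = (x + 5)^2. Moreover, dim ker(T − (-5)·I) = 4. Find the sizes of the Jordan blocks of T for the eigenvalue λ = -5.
Block sizes for λ = -5: [2, 1, 1, 1]

Step 1 — from the characteristic polynomial, algebraic multiplicity of λ = -5 is 5. From dim ker(T − (-5)·I) = 4, there are exactly 4 Jordan blocks for λ = -5.
Step 2 — from the minimal polynomial, the factor (x + 5)^2 tells us the largest block for λ = -5 has size 2.
Step 3 — with total size 5, 4 blocks, and largest block 2, the block sizes (in nonincreasing order) are [2, 1, 1, 1].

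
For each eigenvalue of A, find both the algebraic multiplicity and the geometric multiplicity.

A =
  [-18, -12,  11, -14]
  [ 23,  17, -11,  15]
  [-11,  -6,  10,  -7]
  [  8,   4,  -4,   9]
λ = 3: alg = 1, geom = 1; λ = 5: alg = 3, geom = 1

Step 1 — factor the characteristic polynomial to read off the algebraic multiplicities:
  χ_A(x) = (x - 5)^3*(x - 3)

Step 2 — compute geometric multiplicities via the rank-nullity identity g(λ) = n − rank(A − λI):
  rank(A − (3)·I) = 3, so dim ker(A − (3)·I) = n − 3 = 1
  rank(A − (5)·I) = 3, so dim ker(A − (5)·I) = n − 3 = 1

Summary:
  λ = 3: algebraic multiplicity = 1, geometric multiplicity = 1
  λ = 5: algebraic multiplicity = 3, geometric multiplicity = 1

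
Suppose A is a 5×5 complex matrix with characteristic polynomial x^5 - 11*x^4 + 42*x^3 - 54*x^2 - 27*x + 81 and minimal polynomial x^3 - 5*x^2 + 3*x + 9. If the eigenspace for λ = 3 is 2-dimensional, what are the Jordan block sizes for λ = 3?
Block sizes for λ = 3: [2, 2]

Step 1 — from the characteristic polynomial, algebraic multiplicity of λ = 3 is 4. From dim ker(A − (3)·I) = 2, there are exactly 2 Jordan blocks for λ = 3.
Step 2 — from the minimal polynomial, the factor (x − 3)^2 tells us the largest block for λ = 3 has size 2.
Step 3 — with total size 4, 2 blocks, and largest block 2, the block sizes (in nonincreasing order) are [2, 2].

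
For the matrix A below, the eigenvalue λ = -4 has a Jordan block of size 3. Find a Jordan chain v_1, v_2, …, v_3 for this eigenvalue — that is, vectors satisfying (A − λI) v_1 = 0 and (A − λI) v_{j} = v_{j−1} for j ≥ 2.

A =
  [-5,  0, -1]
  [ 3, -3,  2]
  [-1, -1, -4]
A Jordan chain for λ = -4 of length 3:
v_1 = (2, -2, -2)ᵀ
v_2 = (-1, 3, -1)ᵀ
v_3 = (1, 0, 0)ᵀ

Let N = A − (-4)·I. We want v_3 with N^3 v_3 = 0 but N^2 v_3 ≠ 0; then v_{j-1} := N · v_j for j = 3, …, 2.

Pick v_3 = (1, 0, 0)ᵀ.
Then v_2 = N · v_3 = (-1, 3, -1)ᵀ.
Then v_1 = N · v_2 = (2, -2, -2)ᵀ.

Sanity check: (A − (-4)·I) v_1 = (0, 0, 0)ᵀ = 0. ✓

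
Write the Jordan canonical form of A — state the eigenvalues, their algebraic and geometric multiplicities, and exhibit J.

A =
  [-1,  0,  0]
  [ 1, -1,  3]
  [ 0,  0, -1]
J_2(-1) ⊕ J_1(-1)

The characteristic polynomial is
  det(x·I − A) = x^3 + 3*x^2 + 3*x + 1 = (x + 1)^3

Eigenvalues and multiplicities (the geometric multiplicity of λ is n − rank(A − λI), which equals the number of Jordan blocks for λ):
  λ = -1: algebraic multiplicity = 3, geometric multiplicity = 2

Determining the block sizes for each eigenvalue:
  λ = -1: 2 blocks summing to 3 forces exactly one block of size 2 and the rest size 1 → block sizes [2, 1]

Assembling the blocks gives a Jordan form
J =
  [-1,  1,  0]
  [ 0, -1,  0]
  [ 0,  0, -1]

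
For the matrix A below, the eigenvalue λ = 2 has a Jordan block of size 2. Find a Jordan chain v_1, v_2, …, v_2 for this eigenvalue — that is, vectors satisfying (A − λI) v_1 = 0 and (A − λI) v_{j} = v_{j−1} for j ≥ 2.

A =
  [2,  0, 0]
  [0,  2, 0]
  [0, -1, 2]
A Jordan chain for λ = 2 of length 2:
v_1 = (0, 0, -1)ᵀ
v_2 = (0, 1, 0)ᵀ

Let N = A − (2)·I. We want v_2 with N^2 v_2 = 0 but N^1 v_2 ≠ 0; then v_{j-1} := N · v_j for j = 2, …, 2.

Pick v_2 = (0, 1, 0)ᵀ.
Then v_1 = N · v_2 = (0, 0, -1)ᵀ.

Sanity check: (A − (2)·I) v_1 = (0, 0, 0)ᵀ = 0. ✓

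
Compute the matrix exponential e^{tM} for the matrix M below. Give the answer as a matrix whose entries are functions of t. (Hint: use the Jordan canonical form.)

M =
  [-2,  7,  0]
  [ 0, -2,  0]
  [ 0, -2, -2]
e^{tM} =
  [exp(-2*t), 7*t*exp(-2*t), 0]
  [0, exp(-2*t), 0]
  [0, -2*t*exp(-2*t), exp(-2*t)]

Strategy: write M = P · J · P⁻¹ where J is a Jordan canonical form, so e^{tM} = P · e^{tJ} · P⁻¹, and e^{tJ} can be computed block-by-block.

M has Jordan form
J =
  [-2,  1,  0]
  [ 0, -2,  0]
  [ 0,  0, -2]
(up to reordering of blocks).

Per-block formulas:
  For a 2×2 Jordan block J_2(-2): exp(t · J_2(-2)) = e^(-2t)·(I + t·N), where N is the 2×2 nilpotent shift.
  For a 1×1 block at λ = -2: exp(t · [-2]) = [e^(-2t)].

After assembling e^{tJ} and conjugating by P, we get:

e^{tM} =
  [exp(-2*t), 7*t*exp(-2*t), 0]
  [0, exp(-2*t), 0]
  [0, -2*t*exp(-2*t), exp(-2*t)]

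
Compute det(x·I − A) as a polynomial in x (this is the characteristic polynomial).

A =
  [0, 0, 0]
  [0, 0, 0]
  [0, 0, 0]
x^3

Expanding det(x·I − A) (e.g. by cofactor expansion or by noting that A is similar to its Jordan form J, which has the same characteristic polynomial as A) gives
  χ_A(x) = x^3
which factors as x^3. The eigenvalues (with algebraic multiplicities) are λ = 0 with multiplicity 3.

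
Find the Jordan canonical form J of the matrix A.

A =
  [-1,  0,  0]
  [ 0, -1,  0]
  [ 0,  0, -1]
J_1(-1) ⊕ J_1(-1) ⊕ J_1(-1)

The characteristic polynomial is
  det(x·I − A) = x^3 + 3*x^2 + 3*x + 1 = (x + 1)^3

Eigenvalues and multiplicities (the geometric multiplicity of λ is n − rank(A − λI), which equals the number of Jordan blocks for λ):
  λ = -1: algebraic multiplicity = 3, geometric multiplicity = 3

Determining the block sizes for each eigenvalue:
  λ = -1: gm = am = 3, so every block has size 1 → block sizes [1, 1, 1]

Assembling the blocks gives a Jordan form
J =
  [-1,  0,  0]
  [ 0, -1,  0]
  [ 0,  0, -1]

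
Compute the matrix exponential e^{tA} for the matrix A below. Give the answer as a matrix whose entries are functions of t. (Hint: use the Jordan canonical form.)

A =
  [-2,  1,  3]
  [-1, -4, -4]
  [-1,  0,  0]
e^{tA} =
  [-2*t^2*exp(-2*t) + exp(-2*t), -t^2*exp(-2*t) + t*exp(-2*t), t^2*exp(-2*t) + 3*t*exp(-2*t)]
  [3*t^2*exp(-2*t) - t*exp(-2*t), 3*t^2*exp(-2*t)/2 - 2*t*exp(-2*t) + exp(-2*t), -3*t^2*exp(-2*t)/2 - 4*t*exp(-2*t)]
  [-t^2*exp(-2*t) - t*exp(-2*t), -t^2*exp(-2*t)/2, t^2*exp(-2*t)/2 + 2*t*exp(-2*t) + exp(-2*t)]

Strategy: write A = P · J · P⁻¹ where J is a Jordan canonical form, so e^{tA} = P · e^{tJ} · P⁻¹, and e^{tJ} can be computed block-by-block.

A has Jordan form
J =
  [-2,  1,  0]
  [ 0, -2,  1]
  [ 0,  0, -2]
(up to reordering of blocks).

Per-block formulas:
  For a 3×3 Jordan block J_3(-2): exp(t · J_3(-2)) = e^(-2t)·(I + t·N + (t^2/2)·N^2), where N is the 3×3 nilpotent shift.

After assembling e^{tJ} and conjugating by P, we get:

e^{tA} =
  [-2*t^2*exp(-2*t) + exp(-2*t), -t^2*exp(-2*t) + t*exp(-2*t), t^2*exp(-2*t) + 3*t*exp(-2*t)]
  [3*t^2*exp(-2*t) - t*exp(-2*t), 3*t^2*exp(-2*t)/2 - 2*t*exp(-2*t) + exp(-2*t), -3*t^2*exp(-2*t)/2 - 4*t*exp(-2*t)]
  [-t^2*exp(-2*t) - t*exp(-2*t), -t^2*exp(-2*t)/2, t^2*exp(-2*t)/2 + 2*t*exp(-2*t) + exp(-2*t)]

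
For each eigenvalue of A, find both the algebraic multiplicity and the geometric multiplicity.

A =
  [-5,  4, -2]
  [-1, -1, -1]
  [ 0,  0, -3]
λ = -3: alg = 3, geom = 2

Step 1 — factor the characteristic polynomial to read off the algebraic multiplicities:
  χ_A(x) = (x + 3)^3

Step 2 — compute geometric multiplicities via the rank-nullity identity g(λ) = n − rank(A − λI):
  rank(A − (-3)·I) = 1, so dim ker(A − (-3)·I) = n − 1 = 2

Summary:
  λ = -3: algebraic multiplicity = 3, geometric multiplicity = 2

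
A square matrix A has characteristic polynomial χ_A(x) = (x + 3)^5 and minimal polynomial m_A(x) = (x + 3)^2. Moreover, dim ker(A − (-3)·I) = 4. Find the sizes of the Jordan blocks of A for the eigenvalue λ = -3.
Block sizes for λ = -3: [2, 1, 1, 1]

Step 1 — from the characteristic polynomial, algebraic multiplicity of λ = -3 is 5. From dim ker(A − (-3)·I) = 4, there are exactly 4 Jordan blocks for λ = -3.
Step 2 — from the minimal polynomial, the factor (x + 3)^2 tells us the largest block for λ = -3 has size 2.
Step 3 — with total size 5, 4 blocks, and largest block 2, the block sizes (in nonincreasing order) are [2, 1, 1, 1].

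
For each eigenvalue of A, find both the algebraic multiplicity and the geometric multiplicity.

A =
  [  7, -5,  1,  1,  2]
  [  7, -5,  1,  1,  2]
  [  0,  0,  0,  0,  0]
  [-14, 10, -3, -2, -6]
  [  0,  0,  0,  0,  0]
λ = 0: alg = 5, geom = 3

Step 1 — factor the characteristic polynomial to read off the algebraic multiplicities:
  χ_A(x) = x^5

Step 2 — compute geometric multiplicities via the rank-nullity identity g(λ) = n − rank(A − λI):
  rank(A − (0)·I) = 2, so dim ker(A − (0)·I) = n − 2 = 3

Summary:
  λ = 0: algebraic multiplicity = 5, geometric multiplicity = 3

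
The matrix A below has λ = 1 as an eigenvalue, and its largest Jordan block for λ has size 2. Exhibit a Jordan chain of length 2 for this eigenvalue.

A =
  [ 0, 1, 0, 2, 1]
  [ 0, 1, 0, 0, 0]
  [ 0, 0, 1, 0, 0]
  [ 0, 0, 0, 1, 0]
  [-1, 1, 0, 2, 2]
A Jordan chain for λ = 1 of length 2:
v_1 = (-1, 0, 0, 0, -1)ᵀ
v_2 = (1, 0, 0, 0, 0)ᵀ

Let N = A − (1)·I. We want v_2 with N^2 v_2 = 0 but N^1 v_2 ≠ 0; then v_{j-1} := N · v_j for j = 2, …, 2.

Pick v_2 = (1, 0, 0, 0, 0)ᵀ.
Then v_1 = N · v_2 = (-1, 0, 0, 0, -1)ᵀ.

Sanity check: (A − (1)·I) v_1 = (0, 0, 0, 0, 0)ᵀ = 0. ✓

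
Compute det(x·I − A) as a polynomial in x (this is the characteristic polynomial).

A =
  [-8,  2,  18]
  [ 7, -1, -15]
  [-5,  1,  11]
x^3 - 2*x^2

Expanding det(x·I − A) (e.g. by cofactor expansion or by noting that A is similar to its Jordan form J, which has the same characteristic polynomial as A) gives
  χ_A(x) = x^3 - 2*x^2
which factors as x^2*(x - 2). The eigenvalues (with algebraic multiplicities) are λ = 0 with multiplicity 2, λ = 2 with multiplicity 1.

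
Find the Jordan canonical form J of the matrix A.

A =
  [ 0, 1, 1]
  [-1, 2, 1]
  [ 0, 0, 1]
J_2(1) ⊕ J_1(1)

The characteristic polynomial is
  det(x·I − A) = x^3 - 3*x^2 + 3*x - 1 = (x - 1)^3

Eigenvalues and multiplicities (the geometric multiplicity of λ is n − rank(A − λI), which equals the number of Jordan blocks for λ):
  λ = 1: algebraic multiplicity = 3, geometric multiplicity = 2

Determining the block sizes for each eigenvalue:
  λ = 1: 2 blocks summing to 3 forces exactly one block of size 2 and the rest size 1 → block sizes [2, 1]

Assembling the blocks gives a Jordan form
J =
  [1, 1, 0]
  [0, 1, 0]
  [0, 0, 1]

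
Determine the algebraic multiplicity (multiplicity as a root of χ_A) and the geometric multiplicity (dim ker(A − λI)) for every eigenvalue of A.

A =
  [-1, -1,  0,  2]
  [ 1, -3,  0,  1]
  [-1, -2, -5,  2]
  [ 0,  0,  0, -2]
λ = -5: alg = 1, geom = 1; λ = -2: alg = 3, geom = 1

Step 1 — factor the characteristic polynomial to read off the algebraic multiplicities:
  χ_A(x) = (x + 2)^3*(x + 5)

Step 2 — compute geometric multiplicities via the rank-nullity identity g(λ) = n − rank(A − λI):
  rank(A − (-5)·I) = 3, so dim ker(A − (-5)·I) = n − 3 = 1
  rank(A − (-2)·I) = 3, so dim ker(A − (-2)·I) = n − 3 = 1

Summary:
  λ = -5: algebraic multiplicity = 1, geometric multiplicity = 1
  λ = -2: algebraic multiplicity = 3, geometric multiplicity = 1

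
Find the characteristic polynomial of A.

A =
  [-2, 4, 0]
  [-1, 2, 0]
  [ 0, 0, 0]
x^3

Expanding det(x·I − A) (e.g. by cofactor expansion or by noting that A is similar to its Jordan form J, which has the same characteristic polynomial as A) gives
  χ_A(x) = x^3
which factors as x^3. The eigenvalues (with algebraic multiplicities) are λ = 0 with multiplicity 3.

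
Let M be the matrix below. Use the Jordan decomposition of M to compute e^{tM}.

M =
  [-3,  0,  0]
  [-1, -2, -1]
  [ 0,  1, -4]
e^{tM} =
  [exp(-3*t), 0, 0]
  [-t^2*exp(-3*t)/2 - t*exp(-3*t), t*exp(-3*t) + exp(-3*t), -t*exp(-3*t)]
  [-t^2*exp(-3*t)/2, t*exp(-3*t), -t*exp(-3*t) + exp(-3*t)]

Strategy: write M = P · J · P⁻¹ where J is a Jordan canonical form, so e^{tM} = P · e^{tJ} · P⁻¹, and e^{tJ} can be computed block-by-block.

M has Jordan form
J =
  [-3,  1,  0]
  [ 0, -3,  1]
  [ 0,  0, -3]
(up to reordering of blocks).

Per-block formulas:
  For a 3×3 Jordan block J_3(-3): exp(t · J_3(-3)) = e^(-3t)·(I + t·N + (t^2/2)·N^2), where N is the 3×3 nilpotent shift.

After assembling e^{tJ} and conjugating by P, we get:

e^{tM} =
  [exp(-3*t), 0, 0]
  [-t^2*exp(-3*t)/2 - t*exp(-3*t), t*exp(-3*t) + exp(-3*t), -t*exp(-3*t)]
  [-t^2*exp(-3*t)/2, t*exp(-3*t), -t*exp(-3*t) + exp(-3*t)]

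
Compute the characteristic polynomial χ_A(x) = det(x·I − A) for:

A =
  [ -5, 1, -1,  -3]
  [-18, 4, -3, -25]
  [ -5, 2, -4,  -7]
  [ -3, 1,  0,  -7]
x^4 + 12*x^3 + 54*x^2 + 108*x + 81

Expanding det(x·I − A) (e.g. by cofactor expansion or by noting that A is similar to its Jordan form J, which has the same characteristic polynomial as A) gives
  χ_A(x) = x^4 + 12*x^3 + 54*x^2 + 108*x + 81
which factors as (x + 3)^4. The eigenvalues (with algebraic multiplicities) are λ = -3 with multiplicity 4.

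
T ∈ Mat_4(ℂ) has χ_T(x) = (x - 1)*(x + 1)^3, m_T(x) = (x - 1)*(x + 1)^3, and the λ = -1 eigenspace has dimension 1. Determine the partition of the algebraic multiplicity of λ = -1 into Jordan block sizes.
Block sizes for λ = -1: [3]

Step 1 — from the characteristic polynomial, algebraic multiplicity of λ = -1 is 3. From dim ker(T − (-1)·I) = 1, there are exactly 1 Jordan blocks for λ = -1.
Step 2 — from the minimal polynomial, the factor (x + 1)^3 tells us the largest block for λ = -1 has size 3.
Step 3 — with total size 3, 1 blocks, and largest block 3, the block sizes (in nonincreasing order) are [3].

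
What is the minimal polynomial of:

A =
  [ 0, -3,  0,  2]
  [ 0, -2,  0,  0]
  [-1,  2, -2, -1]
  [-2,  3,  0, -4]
x^2 + 4*x + 4

The characteristic polynomial is χ_A(x) = (x + 2)^4, so the eigenvalues are known. The minimal polynomial is
  m_A(x) = Π_λ (x − λ)^{k_λ}
where k_λ is the size of the *largest* Jordan block for λ (equivalently, the smallest k with (A − λI)^k v = 0 for every generalised eigenvector v of λ).

  λ = -2: largest Jordan block has size 2, contributing (x + 2)^2

So m_A(x) = (x + 2)^2 = x^2 + 4*x + 4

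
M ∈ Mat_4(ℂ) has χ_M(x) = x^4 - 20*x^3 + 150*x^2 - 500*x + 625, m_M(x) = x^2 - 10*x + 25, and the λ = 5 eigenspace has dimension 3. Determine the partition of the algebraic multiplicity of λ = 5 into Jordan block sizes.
Block sizes for λ = 5: [2, 1, 1]

Step 1 — from the characteristic polynomial, algebraic multiplicity of λ = 5 is 4. From dim ker(M − (5)·I) = 3, there are exactly 3 Jordan blocks for λ = 5.
Step 2 — from the minimal polynomial, the factor (x − 5)^2 tells us the largest block for λ = 5 has size 2.
Step 3 — with total size 4, 3 blocks, and largest block 2, the block sizes (in nonincreasing order) are [2, 1, 1].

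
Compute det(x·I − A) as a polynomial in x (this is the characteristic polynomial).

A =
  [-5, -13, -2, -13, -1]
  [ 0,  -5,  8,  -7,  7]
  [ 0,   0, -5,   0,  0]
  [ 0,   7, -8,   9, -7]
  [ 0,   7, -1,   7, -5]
x^5 + 11*x^4 + 19*x^3 - 115*x^2 - 200*x + 500

Expanding det(x·I − A) (e.g. by cofactor expansion or by noting that A is similar to its Jordan form J, which has the same characteristic polynomial as A) gives
  χ_A(x) = x^5 + 11*x^4 + 19*x^3 - 115*x^2 - 200*x + 500
which factors as (x - 2)^2*(x + 5)^3. The eigenvalues (with algebraic multiplicities) are λ = -5 with multiplicity 3, λ = 2 with multiplicity 2.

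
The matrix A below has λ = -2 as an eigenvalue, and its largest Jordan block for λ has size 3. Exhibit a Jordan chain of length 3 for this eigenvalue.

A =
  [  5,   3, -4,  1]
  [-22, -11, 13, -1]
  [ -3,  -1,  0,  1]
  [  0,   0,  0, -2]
A Jordan chain for λ = -2 of length 3:
v_1 = (-5, 5, -5, 0)ᵀ
v_2 = (7, -22, -3, 0)ᵀ
v_3 = (1, 0, 0, 0)ᵀ

Let N = A − (-2)·I. We want v_3 with N^3 v_3 = 0 but N^2 v_3 ≠ 0; then v_{j-1} := N · v_j for j = 3, …, 2.

Pick v_3 = (1, 0, 0, 0)ᵀ.
Then v_2 = N · v_3 = (7, -22, -3, 0)ᵀ.
Then v_1 = N · v_2 = (-5, 5, -5, 0)ᵀ.

Sanity check: (A − (-2)·I) v_1 = (0, 0, 0, 0)ᵀ = 0. ✓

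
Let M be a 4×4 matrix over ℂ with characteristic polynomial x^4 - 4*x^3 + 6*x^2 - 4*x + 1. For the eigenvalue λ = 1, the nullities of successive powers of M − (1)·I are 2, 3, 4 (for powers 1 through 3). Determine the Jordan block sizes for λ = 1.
Block sizes for λ = 1: [3, 1]

From the dimensions of kernels of powers, the number of Jordan blocks of size at least j is d_j − d_{j−1} where d_j = dim ker(N^j) (with d_0 = 0). Computing the differences gives [2, 1, 1].
The number of blocks of size exactly k is (#blocks of size ≥ k) − (#blocks of size ≥ k + 1), so the partition is: 1 block(s) of size 1, 1 block(s) of size 3.
In nonincreasing order the block sizes are [3, 1].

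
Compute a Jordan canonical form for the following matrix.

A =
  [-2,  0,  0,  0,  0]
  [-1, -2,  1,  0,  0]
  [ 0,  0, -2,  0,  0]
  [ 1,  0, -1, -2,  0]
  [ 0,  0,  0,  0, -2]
J_2(-2) ⊕ J_1(-2) ⊕ J_1(-2) ⊕ J_1(-2)

The characteristic polynomial is
  det(x·I − A) = x^5 + 10*x^4 + 40*x^3 + 80*x^2 + 80*x + 32 = (x + 2)^5

Eigenvalues and multiplicities (the geometric multiplicity of λ is n − rank(A − λI), which equals the number of Jordan blocks for λ):
  λ = -2: algebraic multiplicity = 5, geometric multiplicity = 4

Determining the block sizes for each eigenvalue:
  λ = -2: 4 blocks summing to 5 forces exactly one block of size 2 and the rest size 1 → block sizes [2, 1, 1, 1]

Assembling the blocks gives a Jordan form
J =
  [-2,  1,  0,  0,  0]
  [ 0, -2,  0,  0,  0]
  [ 0,  0, -2,  0,  0]
  [ 0,  0,  0, -2,  0]
  [ 0,  0,  0,  0, -2]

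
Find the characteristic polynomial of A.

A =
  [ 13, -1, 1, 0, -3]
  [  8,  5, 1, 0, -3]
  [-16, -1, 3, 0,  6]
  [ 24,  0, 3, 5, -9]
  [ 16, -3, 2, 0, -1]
x^5 - 25*x^4 + 250*x^3 - 1250*x^2 + 3125*x - 3125

Expanding det(x·I − A) (e.g. by cofactor expansion or by noting that A is similar to its Jordan form J, which has the same characteristic polynomial as A) gives
  χ_A(x) = x^5 - 25*x^4 + 250*x^3 - 1250*x^2 + 3125*x - 3125
which factors as (x - 5)^5. The eigenvalues (with algebraic multiplicities) are λ = 5 with multiplicity 5.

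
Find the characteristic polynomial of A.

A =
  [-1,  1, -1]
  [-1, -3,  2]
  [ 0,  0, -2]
x^3 + 6*x^2 + 12*x + 8

Expanding det(x·I − A) (e.g. by cofactor expansion or by noting that A is similar to its Jordan form J, which has the same characteristic polynomial as A) gives
  χ_A(x) = x^3 + 6*x^2 + 12*x + 8
which factors as (x + 2)^3. The eigenvalues (with algebraic multiplicities) are λ = -2 with multiplicity 3.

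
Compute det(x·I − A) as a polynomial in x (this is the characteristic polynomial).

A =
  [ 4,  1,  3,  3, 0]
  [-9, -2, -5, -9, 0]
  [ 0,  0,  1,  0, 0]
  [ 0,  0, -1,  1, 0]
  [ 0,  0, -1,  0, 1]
x^5 - 5*x^4 + 10*x^3 - 10*x^2 + 5*x - 1

Expanding det(x·I − A) (e.g. by cofactor expansion or by noting that A is similar to its Jordan form J, which has the same characteristic polynomial as A) gives
  χ_A(x) = x^5 - 5*x^4 + 10*x^3 - 10*x^2 + 5*x - 1
which factors as (x - 1)^5. The eigenvalues (with algebraic multiplicities) are λ = 1 with multiplicity 5.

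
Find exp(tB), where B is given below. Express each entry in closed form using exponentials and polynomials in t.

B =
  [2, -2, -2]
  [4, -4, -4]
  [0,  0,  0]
e^{tB} =
  [2 - exp(-2*t), -1 + exp(-2*t), -1 + exp(-2*t)]
  [2 - 2*exp(-2*t), -1 + 2*exp(-2*t), -2 + 2*exp(-2*t)]
  [0, 0, 1]

Strategy: write B = P · J · P⁻¹ where J is a Jordan canonical form, so e^{tB} = P · e^{tJ} · P⁻¹, and e^{tJ} can be computed block-by-block.

B has Jordan form
J =
  [-2, 0, 0]
  [ 0, 0, 0]
  [ 0, 0, 0]
(up to reordering of blocks).

Per-block formulas:
  For a 1×1 block at λ = 0: exp(t · [0]) = [e^(0t)].
  For a 1×1 block at λ = -2: exp(t · [-2]) = [e^(-2t)].

After assembling e^{tJ} and conjugating by P, we get:

e^{tB} =
  [2 - exp(-2*t), -1 + exp(-2*t), -1 + exp(-2*t)]
  [2 - 2*exp(-2*t), -1 + 2*exp(-2*t), -2 + 2*exp(-2*t)]
  [0, 0, 1]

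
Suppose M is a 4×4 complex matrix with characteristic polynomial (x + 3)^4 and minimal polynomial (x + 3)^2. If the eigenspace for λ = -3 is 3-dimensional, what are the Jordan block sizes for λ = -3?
Block sizes for λ = -3: [2, 1, 1]

Step 1 — from the characteristic polynomial, algebraic multiplicity of λ = -3 is 4. From dim ker(M − (-3)·I) = 3, there are exactly 3 Jordan blocks for λ = -3.
Step 2 — from the minimal polynomial, the factor (x + 3)^2 tells us the largest block for λ = -3 has size 2.
Step 3 — with total size 4, 3 blocks, and largest block 2, the block sizes (in nonincreasing order) are [2, 1, 1].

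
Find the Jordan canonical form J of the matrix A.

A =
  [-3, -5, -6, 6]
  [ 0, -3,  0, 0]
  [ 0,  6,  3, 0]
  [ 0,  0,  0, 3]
J_2(-3) ⊕ J_1(3) ⊕ J_1(3)

The characteristic polynomial is
  det(x·I − A) = x^4 - 18*x^2 + 81 = (x - 3)^2*(x + 3)^2

Eigenvalues and multiplicities (the geometric multiplicity of λ is n − rank(A − λI), which equals the number of Jordan blocks for λ):
  λ = -3: algebraic multiplicity = 2, geometric multiplicity = 1
  λ = 3: algebraic multiplicity = 2, geometric multiplicity = 2

Determining the block sizes for each eigenvalue:
  λ = -3: one block (gm = 1), so the single block has size am = 2 → block sizes [2]
  λ = 3: gm = am = 2, so every block has size 1 → block sizes [1, 1]

Assembling the blocks gives a Jordan form
J =
  [-3,  1, 0, 0]
  [ 0, -3, 0, 0]
  [ 0,  0, 3, 0]
  [ 0,  0, 0, 3]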